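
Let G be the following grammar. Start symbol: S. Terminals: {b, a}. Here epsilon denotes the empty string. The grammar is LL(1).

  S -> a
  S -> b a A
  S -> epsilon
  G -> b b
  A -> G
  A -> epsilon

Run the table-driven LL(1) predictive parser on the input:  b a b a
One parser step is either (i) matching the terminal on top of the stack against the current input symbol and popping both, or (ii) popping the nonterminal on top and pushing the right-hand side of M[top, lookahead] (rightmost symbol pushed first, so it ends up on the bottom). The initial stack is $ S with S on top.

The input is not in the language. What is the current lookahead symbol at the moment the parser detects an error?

a

     Stack    Input      Action
  1  $ S      b a b a $  expand S -> b a A
  2  $ A a b  b a b a $  match b
  3  $ A a    a b a $    match a
  4  $ A      b a $      expand A -> G
  5  $ G      b a $      expand G -> b b
  6  $ b b    b a $      match b
  7  $ b      a $        error: top is terminal b but lookahead is a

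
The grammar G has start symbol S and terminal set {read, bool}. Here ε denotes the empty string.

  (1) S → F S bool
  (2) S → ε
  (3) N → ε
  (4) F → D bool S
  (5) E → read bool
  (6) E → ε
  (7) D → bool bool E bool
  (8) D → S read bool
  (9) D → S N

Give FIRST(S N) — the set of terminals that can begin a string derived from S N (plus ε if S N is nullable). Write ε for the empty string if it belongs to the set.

{ε, bool, read}

FIRST(N): from N→ε we get {ε}. So FIRST(N) = {ε}.
FIRST(E): from E→read bool we get {read}; from E→ε we get {ε}. So FIRST(E) = {ε, read}.
FIRST(S): from S→F S bool we get {bool, read}; from S→ε we get {ε}. So FIRST(S) = {ε, bool, read}.
FIRST(D): from D→bool bool E bool we get {bool}; from D→S read bool we get {bool, read}; from D→S N we get {ε, bool, read}. So FIRST(D) = {ε, bool, read}.
FIRST(F): from F→D bool S we get {bool, read}. So FIRST(F) = {bool, read}.
FIRST(S N): take FIRST of each symbol in turn, carrying on past any symbol whose FIRST contains ε; result {ε, bool, read}.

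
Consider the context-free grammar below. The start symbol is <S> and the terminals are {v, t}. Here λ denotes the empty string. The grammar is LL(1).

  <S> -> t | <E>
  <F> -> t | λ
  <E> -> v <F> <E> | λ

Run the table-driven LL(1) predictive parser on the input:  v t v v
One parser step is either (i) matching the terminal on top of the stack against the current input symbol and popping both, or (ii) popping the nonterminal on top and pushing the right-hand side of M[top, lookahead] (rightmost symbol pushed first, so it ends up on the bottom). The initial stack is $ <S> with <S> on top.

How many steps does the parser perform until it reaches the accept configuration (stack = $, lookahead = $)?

      Stack        Input      Action
   1  $ <S>        v t v v $  expand <S> -> <E>
   2  $ <E>        v t v v $  expand <E> -> v <F> <E>
   3  $ <E> <F> v  v t v v $  match v
   4  $ <E> <F>    t v v $    expand <F> -> t
   5  $ <E> t      t v v $    match t
   6  $ <E>        v v $      expand <E> -> v <F> <E>
   7  $ <E> <F> v  v v $      match v
   8  $ <E> <F>    v $        expand <F> -> λ
   9  $ <E>        v $        expand <E> -> v <F> <E>
  10  $ <E> <F> v  v $        match v
  11  $ <E> <F>    $          expand <F> -> λ
  12  $ <E>        $          expand <E> -> λ
Accept reached after 12 steps.

12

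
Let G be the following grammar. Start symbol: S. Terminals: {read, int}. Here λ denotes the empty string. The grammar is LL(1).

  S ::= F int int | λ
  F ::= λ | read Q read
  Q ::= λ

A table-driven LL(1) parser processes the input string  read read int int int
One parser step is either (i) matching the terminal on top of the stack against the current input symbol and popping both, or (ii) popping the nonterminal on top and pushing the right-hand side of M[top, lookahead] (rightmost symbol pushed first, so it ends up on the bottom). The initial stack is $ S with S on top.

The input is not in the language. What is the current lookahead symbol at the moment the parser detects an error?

     Stack                  Input                    Action
  1  $ S                    read read int int int $  expand S ::= F int int
  2  $ int int F            read read int int int $  expand F ::= read Q read
  3  $ int int read Q read  read read int int int $  match read
  4  $ int int read Q       read int int int $       expand Q ::= λ
  5  $ int int read         read int int int $       match read
  6  $ int int              int int int $            match int
  7  $ int                  int int $                match int
  8  $                      int $                    error: stack empty but input remains

int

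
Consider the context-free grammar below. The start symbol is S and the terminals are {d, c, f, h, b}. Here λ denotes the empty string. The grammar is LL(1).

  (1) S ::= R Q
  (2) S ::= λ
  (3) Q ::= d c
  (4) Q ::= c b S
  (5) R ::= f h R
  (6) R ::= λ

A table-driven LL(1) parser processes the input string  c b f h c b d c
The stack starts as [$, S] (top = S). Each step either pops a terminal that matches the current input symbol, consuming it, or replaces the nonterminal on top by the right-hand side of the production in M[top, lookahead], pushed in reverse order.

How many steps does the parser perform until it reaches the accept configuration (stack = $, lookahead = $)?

18

step 1: stack=$ S  input=c b f h c b d c $  — expand S ::= R Q
step 2: stack=$ Q R  input=c b f h c b d c $  — expand R ::= λ
step 3: stack=$ Q  input=c b f h c b d c $  — expand Q ::= c b S
step 4: stack=$ S b c  input=c b f h c b d c $  — match c
step 5: stack=$ S b  input=b f h c b d c $  — match b
step 6: stack=$ S  input=f h c b d c $  — expand S ::= R Q
step 7: stack=$ Q R  input=f h c b d c $  — expand R ::= f h R
step 8: stack=$ Q R h f  input=f h c b d c $  — match f
step 9: stack=$ Q R h  input=h c b d c $  — match h
step 10: stack=$ Q R  input=c b d c $  — expand R ::= λ
step 11: stack=$ Q  input=c b d c $  — expand Q ::= c b S
step 12: stack=$ S b c  input=c b d c $  — match c
step 13: stack=$ S b  input=b d c $  — match b
step 14: stack=$ S  input=d c $  — expand S ::= R Q
step 15: stack=$ Q R  input=d c $  — expand R ::= λ
step 16: stack=$ Q  input=d c $  — expand Q ::= d c
step 17: stack=$ c d  input=d c $  — match d
step 18: stack=$ c  input=c $  — match c
Accept reached after 18 steps.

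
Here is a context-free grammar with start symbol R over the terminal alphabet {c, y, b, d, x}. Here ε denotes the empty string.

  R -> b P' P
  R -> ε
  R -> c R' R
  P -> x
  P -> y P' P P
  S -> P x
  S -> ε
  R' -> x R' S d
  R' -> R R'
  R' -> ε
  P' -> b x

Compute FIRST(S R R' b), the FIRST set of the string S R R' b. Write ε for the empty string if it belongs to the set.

FIRST(R) = {ε, b, c}
FIRST(P) = {x, y}
FIRST(P') = {b}
FIRST(S) = {ε, x, y}  (via P x)
FIRST(R') = {ε, b, c, x}  (via R R')
FIRST(S R R' b): take FIRST of each symbol in turn, carrying on past any symbol whose FIRST contains ε; result {b, c, x, y}.

{b, c, x, y}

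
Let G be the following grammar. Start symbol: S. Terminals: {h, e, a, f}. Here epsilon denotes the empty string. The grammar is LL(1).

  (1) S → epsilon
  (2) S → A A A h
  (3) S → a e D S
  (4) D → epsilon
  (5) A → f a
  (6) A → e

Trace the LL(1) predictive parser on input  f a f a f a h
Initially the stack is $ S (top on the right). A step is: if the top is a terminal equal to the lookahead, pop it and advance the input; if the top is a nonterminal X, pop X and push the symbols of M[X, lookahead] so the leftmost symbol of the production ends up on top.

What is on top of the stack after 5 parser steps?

f

step 1: stack=$ S  input=f a f a f a h $  — expand S → A A A h
step 2: stack=$ h A A A  input=f a f a f a h $  — expand A → f a
step 3: stack=$ h A A a f  input=f a f a f a h $  — match f
step 4: stack=$ h A A a  input=a f a f a h $  — match a
step 5: stack=$ h A A  input=f a f a h $  — expand A → f a
Stack after step 5: $ h A a f (top = f).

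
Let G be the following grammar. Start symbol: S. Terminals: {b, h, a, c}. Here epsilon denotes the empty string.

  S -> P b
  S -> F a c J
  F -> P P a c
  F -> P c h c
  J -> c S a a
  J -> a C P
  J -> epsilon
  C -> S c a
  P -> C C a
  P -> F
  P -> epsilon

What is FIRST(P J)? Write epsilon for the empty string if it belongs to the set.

{epsilon, a, b, c}

FIRST(J) = {epsilon, a, c}
FIRST(S) = {a, b, c}  (via P b, F a c J)
FIRST(C) = {a, b, c}  (via S c a)
FIRST(F) = {a, b, c}  (via P P a c, P c h c)
FIRST(P) = {epsilon, a, b, c}  (via C C a, F)
FIRST(P J): take FIRST of each symbol in turn, carrying on past any symbol whose FIRST contains epsilon; result {epsilon, a, b, c}.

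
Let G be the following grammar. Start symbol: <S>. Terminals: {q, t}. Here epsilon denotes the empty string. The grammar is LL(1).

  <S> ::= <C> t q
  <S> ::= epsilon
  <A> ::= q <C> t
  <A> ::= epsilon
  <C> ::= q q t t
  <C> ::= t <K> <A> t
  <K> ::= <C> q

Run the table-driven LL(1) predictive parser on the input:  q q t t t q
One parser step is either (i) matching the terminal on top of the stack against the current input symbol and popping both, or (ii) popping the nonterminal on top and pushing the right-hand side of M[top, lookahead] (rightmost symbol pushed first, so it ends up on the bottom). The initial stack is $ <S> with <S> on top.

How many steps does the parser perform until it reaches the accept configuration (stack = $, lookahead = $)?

8

     Stack          Input          Action
  1  $ <S>          q q t t t q $  expand <S> ::= <C> t q
  2  $ q t <C>      q q t t t q $  expand <C> ::= q q t t
  3  $ q t t t q q  q q t t t q $  match q
  4  $ q t t t q    q t t t q $    match q
  5  $ q t t t      t t t q $      match t
  6  $ q t t        t t q $        match t
  7  $ q t          t q $          match t
  8  $ q            q $            match q
Accept reached after 8 steps.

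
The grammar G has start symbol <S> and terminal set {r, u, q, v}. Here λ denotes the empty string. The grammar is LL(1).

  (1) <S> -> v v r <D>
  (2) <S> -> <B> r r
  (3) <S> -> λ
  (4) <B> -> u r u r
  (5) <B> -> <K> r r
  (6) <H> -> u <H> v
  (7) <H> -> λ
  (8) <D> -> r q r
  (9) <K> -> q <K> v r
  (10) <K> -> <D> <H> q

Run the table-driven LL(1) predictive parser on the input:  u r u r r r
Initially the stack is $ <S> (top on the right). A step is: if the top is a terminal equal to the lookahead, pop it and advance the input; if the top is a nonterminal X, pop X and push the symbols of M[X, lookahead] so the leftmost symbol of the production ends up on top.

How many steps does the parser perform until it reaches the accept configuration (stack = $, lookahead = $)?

     Stack          Input          Action
  1  $ <S>          u r u r r r $  expand <S> -> <B> r r
  2  $ r r <B>      u r u r r r $  expand <B> -> u r u r
  3  $ r r r u r u  u r u r r r $  match u
  4  $ r r r u r    r u r r r $    match r
  5  $ r r r u      u r r r $      match u
  6  $ r r r        r r r $        match r
  7  $ r r          r r $          match r
  8  $ r            r $            match r
Accept reached after 8 steps.

8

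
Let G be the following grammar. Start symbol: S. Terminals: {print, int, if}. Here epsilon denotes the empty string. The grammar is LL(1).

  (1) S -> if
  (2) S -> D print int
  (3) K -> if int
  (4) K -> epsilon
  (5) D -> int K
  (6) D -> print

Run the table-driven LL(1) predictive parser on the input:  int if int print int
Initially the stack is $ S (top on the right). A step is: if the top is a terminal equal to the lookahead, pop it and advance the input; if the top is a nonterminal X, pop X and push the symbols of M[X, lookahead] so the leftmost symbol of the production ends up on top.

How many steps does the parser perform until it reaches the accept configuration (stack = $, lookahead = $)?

8

     Stack               Input                   Action
  1  $ S                 int if int print int $  expand S -> D print int
  2  $ int print D       int if int print int $  expand D -> int K
  3  $ int print K int   int if int print int $  match int
  4  $ int print K       if int print int $      expand K -> if int
  5  $ int print int if  if int print int $      match if
  6  $ int print int     int print int $         match int
  7  $ int print         print int $             match print
  8  $ int               int $                   match int
Accept reached after 8 steps.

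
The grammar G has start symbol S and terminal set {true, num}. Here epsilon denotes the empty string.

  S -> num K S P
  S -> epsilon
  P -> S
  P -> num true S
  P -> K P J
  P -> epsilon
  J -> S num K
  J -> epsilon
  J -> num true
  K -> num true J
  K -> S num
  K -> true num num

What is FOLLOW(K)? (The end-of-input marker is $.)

{$, num, true}

FIRST(S) = {epsilon, num}
FIRST(J) = {epsilon, num}  (via S num K)
FIRST(K) = {num, true}  (via S num)
FIRST(P) = {epsilon, num, true}  (via S, K P J)
FOLLOW(S) includes $ since S is the start symbol.
FOLLOW(S): in S->num K S P, S is followed by P with FIRST {epsilon, num, true}; in S->num K S P, the suffix after S is nullable (adds nothing new); in P->S, the suffix after S is empty, so FOLLOW(S) ⊇ FOLLOW(P) = {$, num, true}; in P->num true S, the suffix after S is empty, so FOLLOW(S) ⊇ FOLLOW(P) = {$, num, true}; in J->S num K, S is followed by num K with FIRST {num}; in K->S num, S is followed by num with FIRST {num}. Thus FOLLOW(S) = {$, num, true}.
FOLLOW(P): in S->num K S P, the suffix after P is empty, so FOLLOW(P) ⊇ FOLLOW(S) = {$, num, true}; in P->K P J, P is followed by J with FIRST {epsilon, num}; in P->K P J, the suffix after P is nullable (adds nothing new). Thus FOLLOW(P) = {$, num, true}.
FOLLOW(J): in P->K P J, the suffix after J is empty, so FOLLOW(J) ⊇ FOLLOW(P) = {$, num, true}; in K->num true J, the suffix after J is empty, so FOLLOW(J) ⊇ FOLLOW(K) = {$, num, true}. Thus FOLLOW(J) = {$, num, true}.
FOLLOW(K): in S->num K S P, K is followed by S P with FIRST {epsilon, num, true}; in S->num K S P, the suffix after K is nullable, so FOLLOW(K) ⊇ FOLLOW(S) = {$, num, true}; in P->K P J, K is followed by P J with FIRST {epsilon, num, true}; in P->K P J, the suffix after K is nullable, so FOLLOW(K) ⊇ FOLLOW(P) = {$, num, true}; in J->S num K, the suffix after K is empty, so FOLLOW(K) ⊇ FOLLOW(J) = {$, num, true}. Thus FOLLOW(K) = {$, num, true}.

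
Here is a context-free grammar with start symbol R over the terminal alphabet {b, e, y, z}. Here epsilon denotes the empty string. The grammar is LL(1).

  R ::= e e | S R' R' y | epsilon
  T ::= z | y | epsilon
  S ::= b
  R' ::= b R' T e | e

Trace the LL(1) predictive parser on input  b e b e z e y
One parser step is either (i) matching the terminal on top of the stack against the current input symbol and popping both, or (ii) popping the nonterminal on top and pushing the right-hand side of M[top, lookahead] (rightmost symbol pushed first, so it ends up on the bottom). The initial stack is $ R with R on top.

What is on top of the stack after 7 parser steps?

step 1: stack=$ R  input=b e b e z e y $  — expand R ::= S R' R' y
step 2: stack=$ y R' R' S  input=b e b e z e y $  — expand S ::= b
step 3: stack=$ y R' R' b  input=b e b e z e y $  — match b
step 4: stack=$ y R' R'  input=e b e z e y $  — expand R' ::= e
step 5: stack=$ y R' e  input=e b e z e y $  — match e
step 6: stack=$ y R'  input=b e z e y $  — expand R' ::= b R' T e
step 7: stack=$ y e T R' b  input=b e z e y $  — match b
Stack after step 7: $ y e T R' (top = R').

R'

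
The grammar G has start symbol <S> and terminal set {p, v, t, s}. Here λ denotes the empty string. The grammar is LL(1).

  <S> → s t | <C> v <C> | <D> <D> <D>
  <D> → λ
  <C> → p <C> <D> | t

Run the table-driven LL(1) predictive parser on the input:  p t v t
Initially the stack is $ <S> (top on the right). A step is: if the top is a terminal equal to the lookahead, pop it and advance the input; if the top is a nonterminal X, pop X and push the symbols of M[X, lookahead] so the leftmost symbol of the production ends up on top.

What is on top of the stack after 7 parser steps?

     Stack              Input      Action
  1  $ <S>              p t v t $  expand <S> → <C> v <C>
  2  $ <C> v <C>        p t v t $  expand <C> → p <C> <D>
  3  $ <C> v <D> <C> p  p t v t $  match p
  4  $ <C> v <D> <C>    t v t $    expand <C> → t
  5  $ <C> v <D> t      t v t $    match t
  6  $ <C> v <D>        v t $      expand <D> → λ
  7  $ <C> v            v t $      match v
Stack after step 7: $ <C> (top = <C>).

<C>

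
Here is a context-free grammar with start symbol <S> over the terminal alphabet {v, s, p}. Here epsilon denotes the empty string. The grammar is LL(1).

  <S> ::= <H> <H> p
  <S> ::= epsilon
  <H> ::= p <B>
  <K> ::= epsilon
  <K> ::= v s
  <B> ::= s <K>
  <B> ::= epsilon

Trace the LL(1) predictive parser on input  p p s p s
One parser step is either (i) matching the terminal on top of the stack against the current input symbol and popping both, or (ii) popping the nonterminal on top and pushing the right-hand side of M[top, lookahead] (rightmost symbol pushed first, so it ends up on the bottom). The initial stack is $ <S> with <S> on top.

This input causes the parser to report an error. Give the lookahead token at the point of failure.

      Stack          Input        Action
   1  $ <S>          p p s p s $  expand <S> ::= <H> <H> p
   2  $ p <H> <H>    p p s p s $  expand <H> ::= p <B>
   3  $ p <H> <B> p  p p s p s $  match p
   4  $ p <H> <B>    p s p s $    expand <B> ::= epsilon
   5  $ p <H>        p s p s $    expand <H> ::= p <B>
   6  $ p <B> p      p s p s $    match p
   7  $ p <B>        s p s $      expand <B> ::= s <K>
   8  $ p <K> s      s p s $      match s
   9  $ p <K>        p s $        expand <K> ::= epsilon
  10  $ p            p s $        match p
  11  $              s $          error: stack empty but input remains

s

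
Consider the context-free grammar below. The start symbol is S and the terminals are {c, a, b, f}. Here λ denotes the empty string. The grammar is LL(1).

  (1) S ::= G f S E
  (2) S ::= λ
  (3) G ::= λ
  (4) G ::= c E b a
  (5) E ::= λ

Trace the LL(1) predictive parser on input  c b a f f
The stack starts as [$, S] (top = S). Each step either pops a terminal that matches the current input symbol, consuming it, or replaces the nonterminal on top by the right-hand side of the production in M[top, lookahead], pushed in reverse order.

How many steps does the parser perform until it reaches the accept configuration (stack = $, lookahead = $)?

step 1: stack=$ S  input=c b a f f $  — expand S ::= G f S E
step 2: stack=$ E S f G  input=c b a f f $  — expand G ::= c E b a
step 3: stack=$ E S f a b E c  input=c b a f f $  — match c
step 4: stack=$ E S f a b E  input=b a f f $  — expand E ::= λ
step 5: stack=$ E S f a b  input=b a f f $  — match b
step 6: stack=$ E S f a  input=a f f $  — match a
step 7: stack=$ E S f  input=f f $  — match f
step 8: stack=$ E S  input=f $  — expand S ::= G f S E
step 9: stack=$ E E S f G  input=f $  — expand G ::= λ
step 10: stack=$ E E S f  input=f $  — match f
step 11: stack=$ E E S  input=$  — expand S ::= λ
step 12: stack=$ E E  input=$  — expand E ::= λ
step 13: stack=$ E  input=$  — expand E ::= λ
Accept reached after 13 steps.

13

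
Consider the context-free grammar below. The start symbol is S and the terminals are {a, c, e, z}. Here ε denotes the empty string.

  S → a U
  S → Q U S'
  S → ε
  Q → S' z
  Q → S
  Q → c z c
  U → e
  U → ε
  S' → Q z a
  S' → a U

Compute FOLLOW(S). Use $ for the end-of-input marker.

{$, a, c, e, z}

FIRST(U): from U→e we get {e}; from U→ε we get {ε}. So FIRST(U) = {ε, e}.
FIRST(S): from S→a U we get {a}; from S→Q U S' we get {a, c, e, z}; from S→ε we get {ε}. So FIRST(S) = {ε, a, c, e, z}.
FIRST(Q): from Q→S' z we get {a, c, e, z}; from Q→S we get {ε, a, c, e, z}; from Q→c z c we get {c}. So FIRST(Q) = {ε, a, c, e, z}.
FIRST(S'): from S'→Q z a we get {a, c, e, z}; from S'→a U we get {a}. So FIRST(S') = {a, c, e, z}.
FOLLOW(S) includes $ since S is the start symbol.
FOLLOW(Q): in S→Q U S', Q is followed by U S' with FIRST {a, c, e, z}; in S'→Q z a, Q is followed by z a with FIRST {z}. Thus FOLLOW(Q) = {a, c, e, z}.
FOLLOW(S): in Q→S, the suffix after S is empty, so FOLLOW(S) ⊇ FOLLOW(Q) = {a, c, e, z}. Thus FOLLOW(S) = {$, a, c, e, z}.
FOLLOW(S'): in S→Q U S', the suffix after S' is empty, so FOLLOW(S') ⊇ FOLLOW(S) = {$, a, c, e, z}; in Q→S' z, S' is followed by z with FIRST {z}. Thus FOLLOW(S') = {$, a, c, e, z}.
FOLLOW(U): in S→a U, the suffix after U is empty, so FOLLOW(U) ⊇ FOLLOW(S) = {$, a, c, e, z}; in S→Q U S', U is followed by S' with FIRST {a, c, e, z}; in S'→a U, the suffix after U is empty, so FOLLOW(U) ⊇ FOLLOW(S') = {$, a, c, e, z}. Thus FOLLOW(U) = {$, a, c, e, z}.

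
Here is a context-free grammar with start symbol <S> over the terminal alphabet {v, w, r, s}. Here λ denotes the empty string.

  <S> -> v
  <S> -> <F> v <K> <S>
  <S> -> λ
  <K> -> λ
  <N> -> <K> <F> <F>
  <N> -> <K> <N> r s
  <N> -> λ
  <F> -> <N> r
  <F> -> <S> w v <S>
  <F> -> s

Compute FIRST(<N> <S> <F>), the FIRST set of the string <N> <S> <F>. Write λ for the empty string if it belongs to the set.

{r, s, v, w}

FIRST(<K>) = {λ}
FIRST(<S>) = {λ, r, s, v, w}  (via <F> v <K> <S>)
FIRST(<N>) = {λ, r, s, v, w}  (via <K> <F> <F>, <K> <N> r s)
FIRST(<F>) = {r, s, v, w}  (via <N> r, <S> w v <S>)
FIRST(<N> <S> <F>): take FIRST of each symbol in turn, carrying on past any symbol whose FIRST contains λ; result {r, s, v, w}.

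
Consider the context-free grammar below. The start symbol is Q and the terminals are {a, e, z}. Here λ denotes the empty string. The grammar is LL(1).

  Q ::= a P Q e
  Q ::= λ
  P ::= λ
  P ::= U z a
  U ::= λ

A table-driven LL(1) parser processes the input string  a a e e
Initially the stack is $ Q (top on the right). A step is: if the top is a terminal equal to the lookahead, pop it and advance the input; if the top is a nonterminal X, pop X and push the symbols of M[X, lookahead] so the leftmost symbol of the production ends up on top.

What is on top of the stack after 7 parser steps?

e

step 1: stack=$ Q  input=a a e e $  — expand Q ::= a P Q e
step 2: stack=$ e Q P a  input=a a e e $  — match a
step 3: stack=$ e Q P  input=a e e $  — expand P ::= λ
step 4: stack=$ e Q  input=a e e $  — expand Q ::= a P Q e
step 5: stack=$ e e Q P a  input=a e e $  — match a
step 6: stack=$ e e Q P  input=e e $  — expand P ::= λ
step 7: stack=$ e e Q  input=e e $  — expand Q ::= λ
Stack after step 7: $ e e (top = e).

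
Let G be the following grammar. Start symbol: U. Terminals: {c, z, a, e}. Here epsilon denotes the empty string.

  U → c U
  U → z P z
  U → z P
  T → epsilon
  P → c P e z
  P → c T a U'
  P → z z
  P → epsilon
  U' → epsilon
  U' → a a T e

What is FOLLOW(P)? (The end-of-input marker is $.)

FIRST(U): from U→c U we get {c}; from U→z P z we get {z}; from U→z P we get {z}. So FIRST(U) = {c, z}.
FIRST(T): from T→epsilon we get {epsilon}. So FIRST(T) = {epsilon}.
FIRST(P): from P→c P e z we get {c}; from P→c T a U' we get {c}; from P→z z we get {z}; from P→epsilon we get {epsilon}. So FIRST(P) = {epsilon, c, z}.
FIRST(U'): from U'→epsilon we get {epsilon}; from U'→a a T e we get {a}. So FIRST(U') = {epsilon, a}.
FOLLOW(U) includes $ since U is the start symbol.
FOLLOW(U): in U→c U, the suffix after U is empty (adds nothing new). Thus FOLLOW(U) = {$}.
FOLLOW(T): in P→c T a U', T is followed by a U' with FIRST {a}; in U'→a a T e, T is followed by e with FIRST {e}. Thus FOLLOW(T) = {a, e}.
FOLLOW(P): in U→z P z, P is followed by z with FIRST {z}; in U→z P, the suffix after P is empty, so FOLLOW(P) ⊇ FOLLOW(U) = {$}; in P→c P e z, P is followed by e z with FIRST {e}. Thus FOLLOW(P) = {$, e, z}.
FOLLOW(U'): in P→c T a U', the suffix after U' is empty, so FOLLOW(U') ⊇ FOLLOW(P) = {$, e, z}. Thus FOLLOW(U') = {$, e, z}.

{$, e, z}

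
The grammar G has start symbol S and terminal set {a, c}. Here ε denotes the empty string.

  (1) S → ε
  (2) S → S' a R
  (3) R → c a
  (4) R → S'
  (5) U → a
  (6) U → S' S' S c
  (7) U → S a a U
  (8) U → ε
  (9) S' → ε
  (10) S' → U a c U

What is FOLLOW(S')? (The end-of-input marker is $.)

{$, a, c}

FIRST(S): from S→ε we get {ε}; from S→S' a R we get {a, c}. So FIRST(S) = {ε, a, c}.
FIRST(R): from R→c a we get {c}; from R→S' we get {ε, a, c}. So FIRST(R) = {ε, a, c}.
FIRST(U): from U→a we get {a}; from U→S' S' S c we get {a, c}; from U→S a a U we get {a, c}; from U→ε we get {ε}. So FIRST(U) = {ε, a, c}.
FIRST(S'): from S'→ε we get {ε}; from S'→U a c U we get {a, c}. So FIRST(S') = {ε, a, c}.
FOLLOW(S) includes $ since S is the start symbol.
FOLLOW(S): in U→S' S' S c, S is followed by c with FIRST {c}; in U→S a a U, S is followed by a a U with FIRST {a}. Thus FOLLOW(S) = {$, a, c}.
FOLLOW(R): in S→S' a R, the suffix after R is empty, so FOLLOW(R) ⊇ FOLLOW(S) = {$, a, c}. Thus FOLLOW(R) = {$, a, c}.
FOLLOW(S'): in S→S' a R, S' is followed by a R with FIRST {a}; in R→S', the suffix after S' is empty, so FOLLOW(S') ⊇ FOLLOW(R) = {$, a, c}; in U→S' S' S c (occurrence 1), S' is followed by S' S c with FIRST {a, c}; in U→S' S' S c (occurrence 2), S' is followed by S c with FIRST {a, c}. Thus FOLLOW(S') = {$, a, c}.
FOLLOW(U): in U→S a a U, the suffix after U is empty (adds nothing new); in S'→U a c U (occurrence 1), U is followed by a c U with FIRST {a}; in S'→U a c U (occurrence 2), the suffix after U is empty, so FOLLOW(U) ⊇ FOLLOW(S') = {$, a, c}. Thus FOLLOW(U) = {$, a, c}.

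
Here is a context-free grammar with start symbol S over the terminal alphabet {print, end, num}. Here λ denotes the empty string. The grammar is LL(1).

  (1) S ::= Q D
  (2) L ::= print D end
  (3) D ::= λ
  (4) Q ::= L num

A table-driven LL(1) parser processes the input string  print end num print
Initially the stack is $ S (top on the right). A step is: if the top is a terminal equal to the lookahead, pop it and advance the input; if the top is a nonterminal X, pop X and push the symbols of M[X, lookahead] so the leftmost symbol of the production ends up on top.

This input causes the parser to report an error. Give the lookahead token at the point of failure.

print

     Stack                Input                  Action
  1  $ S                  print end num print $  expand S ::= Q D
  2  $ D Q                print end num print $  expand Q ::= L num
  3  $ D num L            print end num print $  expand L ::= print D end
  4  $ D num end D print  print end num print $  match print
  5  $ D num end D        end num print $        expand D ::= λ
  6  $ D num end          end num print $        match end
  7  $ D num              num print $            match num
  8  $ D                  print $                error: M[D, print] is empty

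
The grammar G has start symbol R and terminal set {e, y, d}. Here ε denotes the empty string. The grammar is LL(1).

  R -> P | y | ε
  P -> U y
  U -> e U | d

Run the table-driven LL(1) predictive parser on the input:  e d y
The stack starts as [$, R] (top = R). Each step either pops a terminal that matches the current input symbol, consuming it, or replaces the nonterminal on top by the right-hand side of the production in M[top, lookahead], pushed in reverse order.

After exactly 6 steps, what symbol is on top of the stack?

     Stack    Input    Action
  1  $ R      e d y $  expand R -> P
  2  $ P      e d y $  expand P -> U y
  3  $ y U    e d y $  expand U -> e U
  4  $ y U e  e d y $  match e
  5  $ y U    d y $    expand U -> d
  6  $ y d    d y $    match d
Stack after step 6: $ y (top = y).

y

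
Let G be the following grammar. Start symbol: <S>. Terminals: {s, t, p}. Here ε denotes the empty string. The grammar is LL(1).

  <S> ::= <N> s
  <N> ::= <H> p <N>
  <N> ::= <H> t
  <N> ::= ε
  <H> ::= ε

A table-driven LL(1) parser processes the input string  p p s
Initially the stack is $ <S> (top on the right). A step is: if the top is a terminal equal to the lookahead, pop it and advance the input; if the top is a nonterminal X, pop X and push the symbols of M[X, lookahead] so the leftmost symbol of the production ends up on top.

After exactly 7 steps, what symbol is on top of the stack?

<N>

     Stack          Input    Action
  1  $ <S>          p p s $  expand <S> ::= <N> s
  2  $ s <N>        p p s $  expand <N> ::= <H> p <N>
  3  $ s <N> p <H>  p p s $  expand <H> ::= ε
  4  $ s <N> p      p p s $  match p
  5  $ s <N>        p s $    expand <N> ::= <H> p <N>
  6  $ s <N> p <H>  p s $    expand <H> ::= ε
  7  $ s <N> p      p s $    match p
Stack after step 7: $ s <N> (top = <N>).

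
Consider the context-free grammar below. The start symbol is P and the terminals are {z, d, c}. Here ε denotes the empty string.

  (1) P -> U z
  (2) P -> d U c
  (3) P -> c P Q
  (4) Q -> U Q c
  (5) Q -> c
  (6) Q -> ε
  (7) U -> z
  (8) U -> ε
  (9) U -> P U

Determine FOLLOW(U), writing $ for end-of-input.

{c, d, z}

FIRST(P): from P->U z we get {c, d, z}; from P->d U c we get {d}; from P->c P Q we get {c}. So FIRST(P) = {c, d, z}.
FIRST(U): from U->z we get {z}; from U->ε we get {ε}; from U->P U we get {c, d, z}. So FIRST(U) = {ε, c, d, z}.
FIRST(Q): from Q->U Q c we get {c, d, z}; from Q->c we get {c}; from Q->ε we get {ε}. So FIRST(Q) = {ε, c, d, z}.
FOLLOW(P) includes $ since P is the start symbol.
FOLLOW(U): in P->U z, U is followed by z with FIRST {z}; in P->d U c, U is followed by c with FIRST {c}; in Q->U Q c, U is followed by Q c with FIRST {c, d, z}; in U->P U, the suffix after U is empty (adds nothing new). Thus FOLLOW(U) = {c, d, z}.
FOLLOW(P): in P->c P Q, P is followed by Q with FIRST {ε, c, d, z}; in P->c P Q, the suffix after P is nullable (adds nothing new); in U->P U, P is followed by U with FIRST {ε, c, d, z}; in U->P U, the suffix after P is nullable, so FOLLOW(P) ⊇ FOLLOW(U) = {c, d, z}. Thus FOLLOW(P) = {$, c, d, z}.
FOLLOW(Q): in P->c P Q, the suffix after Q is empty, so FOLLOW(Q) ⊇ FOLLOW(P) = {$, c, d, z}; in Q->U Q c, Q is followed by c with FIRST {c}. Thus FOLLOW(Q) = {$, c, d, z}.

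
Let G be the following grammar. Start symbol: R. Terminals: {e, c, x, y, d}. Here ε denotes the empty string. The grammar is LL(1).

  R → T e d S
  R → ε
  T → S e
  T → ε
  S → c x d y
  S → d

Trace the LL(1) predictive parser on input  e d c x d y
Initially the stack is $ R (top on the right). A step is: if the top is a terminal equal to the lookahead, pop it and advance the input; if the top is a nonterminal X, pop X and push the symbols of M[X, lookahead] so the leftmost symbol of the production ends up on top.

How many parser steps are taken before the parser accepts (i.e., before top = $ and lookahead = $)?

9

     Stack      Input          Action
  1  $ R        e d c x d y $  expand R → T e d S
  2  $ S d e T  e d c x d y $  expand T → ε
  3  $ S d e    e d c x d y $  match e
  4  $ S d      d c x d y $    match d
  5  $ S        c x d y $      expand S → c x d y
  6  $ y d x c  c x d y $      match c
  7  $ y d x    x d y $        match x
  8  $ y d      d y $          match d
  9  $ y        y $            match y
Accept reached after 9 steps.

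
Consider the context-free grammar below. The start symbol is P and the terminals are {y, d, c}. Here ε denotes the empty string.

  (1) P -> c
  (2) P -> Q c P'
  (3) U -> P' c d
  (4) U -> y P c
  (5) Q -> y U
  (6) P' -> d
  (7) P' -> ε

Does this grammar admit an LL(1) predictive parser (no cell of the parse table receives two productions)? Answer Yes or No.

Yes

FIRST(P) = {c, y}
FIRST(U) = {c, d, y}
FIRST(Q) = {y}
FIRST(P') = {ε, d}
FOLLOW(P) = {$, c}
FOLLOW(U) = {c}
FOLLOW(Q) = {c}
FOLLOW(P') = {$, c}
Each cell of M receives at most one production.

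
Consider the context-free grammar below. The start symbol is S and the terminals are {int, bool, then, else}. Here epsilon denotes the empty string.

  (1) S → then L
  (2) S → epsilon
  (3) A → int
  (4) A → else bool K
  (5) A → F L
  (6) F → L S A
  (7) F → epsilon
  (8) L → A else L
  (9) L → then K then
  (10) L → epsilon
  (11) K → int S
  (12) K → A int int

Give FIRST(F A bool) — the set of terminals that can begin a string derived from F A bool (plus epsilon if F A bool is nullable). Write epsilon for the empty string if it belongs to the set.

FIRST(S): from S→then L we get {then}; from S→epsilon we get {epsilon}. So FIRST(S) = {epsilon, then}.
FIRST(A): from A→int we get {int}; from A→else bool K we get {else}; from A→F L we get {epsilon, else, int, then}. So FIRST(A) = {epsilon, else, int, then}.
FIRST(L): from L→A else L we get {else, int, then}; from L→then K then we get {then}; from L→epsilon we get {epsilon}. So FIRST(L) = {epsilon, else, int, then}.
FIRST(K): from K→int S we get {int}; from K→A int int we get {else, int, then}. So FIRST(K) = {else, int, then}.
FIRST(F): from F→L S A we get {epsilon, else, int, then}; from F→epsilon we get {epsilon}. So FIRST(F) = {epsilon, else, int, then}.
FIRST(F A bool): take FIRST of each symbol in turn, carrying on past any symbol whose FIRST contains epsilon; result {bool, else, int, then}.

{bool, else, int, then}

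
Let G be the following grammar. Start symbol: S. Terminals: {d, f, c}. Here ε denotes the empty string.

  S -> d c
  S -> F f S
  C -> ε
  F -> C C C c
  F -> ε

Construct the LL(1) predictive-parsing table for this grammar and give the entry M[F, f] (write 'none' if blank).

F -> ε

FIRST(C) = {ε}
FIRST(F) = {ε, c}  (via C C C c)
FIRST(S) = {c, d, f}  (via F f S)
FOLLOW(S) includes $ since S is the start symbol.
FOLLOW(F): in S->F f S, F is followed by f S with FIRST {f}. Thus FOLLOW(F) = {f}.
For F -> C C C c: FIRST(C C C c) = {c}, so it goes in M[F, t] for t ∈ {c}.
For F -> ε: FIRST(ε) = {ε}, so it goes in M[F, t] for t ∈ {}; since ε ∈ FIRST, also for every t ∈ FOLLOW(F) = {f}.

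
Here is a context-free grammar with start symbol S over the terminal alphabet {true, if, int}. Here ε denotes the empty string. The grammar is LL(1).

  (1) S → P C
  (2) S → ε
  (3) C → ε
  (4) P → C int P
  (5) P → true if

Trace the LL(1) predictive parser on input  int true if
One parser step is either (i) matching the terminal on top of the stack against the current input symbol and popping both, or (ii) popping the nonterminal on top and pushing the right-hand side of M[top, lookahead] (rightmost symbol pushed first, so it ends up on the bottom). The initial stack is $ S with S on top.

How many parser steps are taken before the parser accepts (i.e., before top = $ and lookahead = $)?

8

step 1: stack=$ S  input=int true if $  — expand S → P C
step 2: stack=$ C P  input=int true if $  — expand P → C int P
step 3: stack=$ C P int C  input=int true if $  — expand C → ε
step 4: stack=$ C P int  input=int true if $  — match int
step 5: stack=$ C P  input=true if $  — expand P → true if
step 6: stack=$ C if true  input=true if $  — match true
step 7: stack=$ C if  input=if $  — match if
step 8: stack=$ C  input=$  — expand C → ε
Accept reached after 8 steps.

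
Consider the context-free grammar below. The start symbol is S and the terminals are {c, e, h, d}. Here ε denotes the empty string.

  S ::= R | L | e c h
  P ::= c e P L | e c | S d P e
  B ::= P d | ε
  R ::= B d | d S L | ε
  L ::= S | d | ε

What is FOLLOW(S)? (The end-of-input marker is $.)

FIRST(S): from S::=R we get {ε, c, d, e}; from S::=L we get {ε, c, d, e}; from S::=e c h we get {e}. So FIRST(S) = {ε, c, d, e}.
FIRST(P): from P::=c e P L we get {c}; from P::=e c we get {e}; from P::=S d P e we get {c, d, e}. So FIRST(P) = {c, d, e}.
FIRST(L): from L::=S we get {ε, c, d, e}; from L::=d we get {d}; from L::=ε we get {ε}. So FIRST(L) = {ε, c, d, e}.
FIRST(B): from B::=P d we get {c, d, e}; from B::=ε we get {ε}. So FIRST(B) = {ε, c, d, e}.
FIRST(R): from R::=B d we get {c, d, e}; from R::=d S L we get {d}; from R::=ε we get {ε}. So FIRST(R) = {ε, c, d, e}.
FOLLOW(S) includes $ since S is the start symbol.
FOLLOW(P): in P::=c e P L, P is followed by L with FIRST {ε, c, d, e}; in P::=c e P L, the suffix after P is nullable (adds nothing new); in P::=S d P e, P is followed by e with FIRST {e}; in B::=P d, P is followed by d with FIRST {d}. Thus FOLLOW(P) = {c, d, e}.
FOLLOW(B): in R::=B d, B is followed by d with FIRST {d}. Thus FOLLOW(B) = {d}.
FOLLOW(S): in P::=S d P e, S is followed by d P e with FIRST {d}; in R::=d S L, S is followed by L with FIRST {ε, c, d, e}; in R::=d S L, the suffix after S is nullable, so FOLLOW(S) ⊇ FOLLOW(R) = {$, c, d, e}; in L::=S, the suffix after S is empty, so FOLLOW(S) ⊇ FOLLOW(L) = {$, c, d, e}. Thus FOLLOW(S) = {$, c, d, e}.
FOLLOW(R): in S::=R, the suffix after R is empty, so FOLLOW(R) ⊇ FOLLOW(S) = {$, c, d, e}. Thus FOLLOW(R) = {$, c, d, e}.
FOLLOW(L): in S::=L, the suffix after L is empty, so FOLLOW(L) ⊇ FOLLOW(S) = {$, c, d, e}; in P::=c e P L, the suffix after L is empty, so FOLLOW(L) ⊇ FOLLOW(P) = {c, d, e}; in R::=d S L, the suffix after L is empty, so FOLLOW(L) ⊇ FOLLOW(R) = {$, c, d, e}. Thus FOLLOW(L) = {$, c, d, e}.

{$, c, d, e}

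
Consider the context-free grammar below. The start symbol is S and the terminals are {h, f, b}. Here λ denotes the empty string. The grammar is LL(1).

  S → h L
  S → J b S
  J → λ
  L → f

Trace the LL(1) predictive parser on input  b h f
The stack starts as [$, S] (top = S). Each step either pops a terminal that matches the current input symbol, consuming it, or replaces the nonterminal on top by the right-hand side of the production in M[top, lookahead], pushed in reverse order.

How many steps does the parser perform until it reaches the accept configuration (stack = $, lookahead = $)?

7

step 1: stack=$ S  input=b h f $  — expand S → J b S
step 2: stack=$ S b J  input=b h f $  — expand J → λ
step 3: stack=$ S b  input=b h f $  — match b
step 4: stack=$ S  input=h f $  — expand S → h L
step 5: stack=$ L h  input=h f $  — match h
step 6: stack=$ L  input=f $  — expand L → f
step 7: stack=$ f  input=f $  — match f
Accept reached after 7 steps.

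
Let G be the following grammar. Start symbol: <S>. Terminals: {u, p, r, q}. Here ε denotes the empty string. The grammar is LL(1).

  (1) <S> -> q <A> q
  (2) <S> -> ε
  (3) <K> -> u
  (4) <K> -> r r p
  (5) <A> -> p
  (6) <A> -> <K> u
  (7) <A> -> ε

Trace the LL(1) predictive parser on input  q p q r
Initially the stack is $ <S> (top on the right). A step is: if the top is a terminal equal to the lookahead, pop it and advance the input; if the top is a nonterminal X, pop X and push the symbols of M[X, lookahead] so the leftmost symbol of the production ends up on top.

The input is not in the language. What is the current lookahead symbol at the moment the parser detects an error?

r

     Stack      Input      Action
  1  $ <S>      q p q r $  expand <S> -> q <A> q
  2  $ q <A> q  q p q r $  match q
  3  $ q <A>    p q r $    expand <A> -> p
  4  $ q p      p q r $    match p
  5  $ q        q r $      match q
  6  $          r $        error: stack empty but input remains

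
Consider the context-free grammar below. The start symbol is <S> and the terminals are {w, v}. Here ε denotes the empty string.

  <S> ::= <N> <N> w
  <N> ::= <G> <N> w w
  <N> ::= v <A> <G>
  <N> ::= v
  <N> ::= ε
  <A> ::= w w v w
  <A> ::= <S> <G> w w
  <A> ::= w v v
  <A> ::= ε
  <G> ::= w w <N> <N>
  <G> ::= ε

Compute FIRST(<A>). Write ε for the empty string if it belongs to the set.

FIRST(<G>) = {ε, w}
FIRST(<N>) = {ε, v, w}  (via <G> <N> w w)
FIRST(<S>) = {v, w}  (via <N> <N> w)
FIRST(<A>) = {ε, v, w}  (via <S> <G> w w)

{ε, v, w}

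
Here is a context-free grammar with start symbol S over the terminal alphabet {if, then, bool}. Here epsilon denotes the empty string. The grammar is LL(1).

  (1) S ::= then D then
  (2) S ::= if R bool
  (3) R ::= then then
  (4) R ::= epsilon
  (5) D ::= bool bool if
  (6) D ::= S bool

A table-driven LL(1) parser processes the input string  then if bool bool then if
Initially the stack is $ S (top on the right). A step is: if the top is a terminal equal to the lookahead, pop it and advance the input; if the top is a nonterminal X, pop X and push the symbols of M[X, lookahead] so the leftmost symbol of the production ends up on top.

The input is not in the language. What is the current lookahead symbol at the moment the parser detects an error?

if

      Stack                  Input                        Action
   1  $ S                    then if bool bool then if $  expand S ::= then D then
   2  $ then D then          then if bool bool then if $  match then
   3  $ then D               if bool bool then if $       expand D ::= S bool
   4  $ then bool S          if bool bool then if $       expand S ::= if R bool
   5  $ then bool bool R if  if bool bool then if $       match if
   6  $ then bool bool R     bool bool then if $          expand R ::= epsilon
   7  $ then bool bool       bool bool then if $          match bool
   8  $ then bool            bool then if $               match bool
   9  $ then                 then if $                    match then
  10  $                      if $                         error: stack empty but input remains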